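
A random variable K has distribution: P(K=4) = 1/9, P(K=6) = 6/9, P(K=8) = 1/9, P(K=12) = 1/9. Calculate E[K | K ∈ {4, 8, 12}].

8

P(K ∈ {4, 8, 12}) = 1/3.
Σ over the event: 4·1/9 + 8·1/9 + 12·1/9 = 8/3.
E[K | K ∈ {4, 8, 12}] = (8/3) / (1/3) = 8.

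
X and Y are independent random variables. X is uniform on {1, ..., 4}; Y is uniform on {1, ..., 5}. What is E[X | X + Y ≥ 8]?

Outcomes with X + Y ≥ 8: (3,5), (4,4), (4,5), each with probability 1/20.
E[X | X + Y ≥ 8] = (3 + 4 + 4) / 3 = 11/3.

11/3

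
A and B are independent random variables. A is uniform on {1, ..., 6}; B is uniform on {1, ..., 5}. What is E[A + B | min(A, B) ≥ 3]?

17/2

P(min(A, B) ≥ 3) = 2/5.
Summing (A+B)·P(x,y) over outcomes with min(A, B) ≥ 3 gives 17/5.
E[A + B | min(A, B) ≥ 3] = (17/5) / (2/5) = 17/2.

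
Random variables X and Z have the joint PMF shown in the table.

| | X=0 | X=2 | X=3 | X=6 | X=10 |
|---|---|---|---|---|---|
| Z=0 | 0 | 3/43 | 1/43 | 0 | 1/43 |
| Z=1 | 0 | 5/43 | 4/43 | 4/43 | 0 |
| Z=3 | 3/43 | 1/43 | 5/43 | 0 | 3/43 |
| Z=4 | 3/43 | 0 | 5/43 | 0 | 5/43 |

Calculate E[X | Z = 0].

19/5

P(Z = 0) = 5/43.
Summing X·P(X=x,Z=y) over the conditioning event gives 19/43.
E[X | Z = 0] = (19/43) / (5/43) = 19/5.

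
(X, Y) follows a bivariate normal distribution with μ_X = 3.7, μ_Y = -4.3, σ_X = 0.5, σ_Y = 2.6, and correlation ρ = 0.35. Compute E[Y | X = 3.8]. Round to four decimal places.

For a bivariate normal, E[Y | X=x] = μ_Y + ρ·(σ_Y/σ_X)·(x − μ_X).
E[Y | X=3.8] = -4.3 + (0.35)·(2.6/0.5)·(3.8 − (3.7)) = -4.3 + (1.82)·(0.1) = -4.1180.

-4.1180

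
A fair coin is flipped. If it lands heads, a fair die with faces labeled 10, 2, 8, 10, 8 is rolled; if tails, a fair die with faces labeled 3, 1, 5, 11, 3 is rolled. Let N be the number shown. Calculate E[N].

61/10

E[N | heads] = (10+2+8+10+8)/5 = 38/5.
E[N | tails] = (3+1+5+11+3)/5 = 23/5.
E[N] = (1/2)·(38/5) + (1/2)·(23/5) = 61/10.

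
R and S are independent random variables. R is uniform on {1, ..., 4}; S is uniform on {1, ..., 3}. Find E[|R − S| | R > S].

Outcomes with R > S: (2,1), (3,1), (3,2), (4,1), (4,2), (4,3), each with probability 1/12.
E[|R − S| | R > S] = (1 + 2 + 1 + 3 + 2 + 1) / 6 = 5/3.

5/3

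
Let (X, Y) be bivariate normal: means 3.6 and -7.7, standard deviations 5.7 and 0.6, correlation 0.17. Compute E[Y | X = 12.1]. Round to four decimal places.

-7.5479

For a bivariate normal, E[Y | X=x] = μ_Y + ρ·(σ_Y/σ_X)·(x − μ_X).
E[Y | X=12.1] = -7.7 + (0.17)·(0.6/5.7)·(12.1 − (3.6)) = -7.7 + (0.017895)·(8.5) = -7.5479.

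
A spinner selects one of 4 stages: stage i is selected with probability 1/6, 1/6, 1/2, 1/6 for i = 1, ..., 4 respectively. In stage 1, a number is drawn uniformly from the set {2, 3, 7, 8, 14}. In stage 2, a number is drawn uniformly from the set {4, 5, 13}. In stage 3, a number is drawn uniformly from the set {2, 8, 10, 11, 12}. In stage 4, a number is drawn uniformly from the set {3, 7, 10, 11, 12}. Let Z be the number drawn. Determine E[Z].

E[Z | stage 1] = (2+3+7+8+14)/5 = 34/5.
E[Z | stage 2] = (4+5+13)/3 = 22/3.
E[Z | stage 3] = (2+8+10+11+12)/5 = 43/5.
E[Z | stage 4] = (3+7+10+11+12)/5 = 43/5.
By the law of total expectation,
E[Z] = (1/6)·(34/5) + (1/6)·(22/3) + (1/2)·(43/5) + (1/6)·(43/5) = 364/45.

364/45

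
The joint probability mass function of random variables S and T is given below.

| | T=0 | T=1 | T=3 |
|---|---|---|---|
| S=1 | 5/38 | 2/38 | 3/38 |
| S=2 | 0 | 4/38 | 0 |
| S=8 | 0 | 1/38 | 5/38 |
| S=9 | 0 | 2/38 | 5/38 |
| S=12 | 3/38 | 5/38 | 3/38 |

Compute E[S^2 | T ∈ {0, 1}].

1401/22

P(T ∈ {0, 1}) = 11/19.
Summing S^2·P(S=x,T=y) over the conditioning event gives 1401/38.
E[S^2 | T ∈ {0, 1}] = (1401/38) / (11/19) = 1401/22.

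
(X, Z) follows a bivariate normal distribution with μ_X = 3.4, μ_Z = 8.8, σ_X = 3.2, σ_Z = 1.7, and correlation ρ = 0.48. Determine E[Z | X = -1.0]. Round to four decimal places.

7.6780

For a bivariate normal, E[Z | X=x] = μ_Z + ρ·(σ_Z/σ_X)·(x − μ_X).
E[Z | X=-1.0] = 8.8 + (0.48)·(1.7/3.2)·(-1.0 − (3.4)) = 8.8 + (0.255)·(-4.4) = 7.6780.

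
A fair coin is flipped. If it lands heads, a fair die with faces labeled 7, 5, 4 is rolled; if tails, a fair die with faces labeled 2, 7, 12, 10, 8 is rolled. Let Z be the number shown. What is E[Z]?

197/30

E[Z | heads] = (7+5+4)/3 = 16/3.
E[Z | tails] = (2+7+12+10+8)/5 = 39/5.
By the law of total expectation,
E[Z] = (1/2)·(16/3) + (1/2)·(39/5) = 197/30.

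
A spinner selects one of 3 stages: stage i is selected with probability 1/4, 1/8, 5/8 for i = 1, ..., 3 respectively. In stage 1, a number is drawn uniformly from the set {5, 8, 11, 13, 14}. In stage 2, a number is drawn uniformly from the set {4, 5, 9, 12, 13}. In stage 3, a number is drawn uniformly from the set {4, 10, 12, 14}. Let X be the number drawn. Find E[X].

E[X | stage 1] = (5+8+11+13+14)/5 = 51/5.
E[X | stage 2] = (4+5+9+12+13)/5 = 43/5.
E[X | stage 3] = (4+10+12+14)/4 = 10.
By the law of total expectation,
E[X] = (1/4)·(51/5) + (1/8)·(43/5) + (5/8)·(10) = 79/8.

79/8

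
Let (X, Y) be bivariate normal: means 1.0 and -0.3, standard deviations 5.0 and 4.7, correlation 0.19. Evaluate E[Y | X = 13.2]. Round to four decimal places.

1.8789

For a bivariate normal, E[Y | X=x] = μ_Y + ρ·(σ_Y/σ_X)·(x − μ_X).
E[Y | X=13.2] = -0.3 + (0.19)·(4.7/5.0)·(13.2 − (1.0)) = -0.3 + (0.1786)·(12.2) = 1.8789.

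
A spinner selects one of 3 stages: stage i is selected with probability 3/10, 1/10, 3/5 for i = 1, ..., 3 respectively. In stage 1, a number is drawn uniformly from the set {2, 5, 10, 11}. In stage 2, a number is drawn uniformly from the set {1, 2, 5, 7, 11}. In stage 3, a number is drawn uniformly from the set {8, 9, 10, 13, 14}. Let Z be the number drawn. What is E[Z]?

91/10

E[Z | stage 1] = (2+5+10+11)/4 = 7.
E[Z | stage 2] = (1+2+5+7+11)/5 = 26/5.
E[Z | stage 3] = (8+9+10+13+14)/5 = 54/5.
E[Z] = (3/10)·(7) + (1/10)·(26/5) + (3/5)·(54/5) = 91/10.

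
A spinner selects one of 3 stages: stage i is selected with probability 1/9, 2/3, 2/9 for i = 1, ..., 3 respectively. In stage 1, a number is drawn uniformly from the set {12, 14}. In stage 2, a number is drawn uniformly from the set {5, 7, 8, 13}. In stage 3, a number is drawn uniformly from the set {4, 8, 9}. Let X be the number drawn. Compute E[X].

17/2

E[X | stage 1] = (12+14)/2 = 13.
E[X | stage 2] = (5+7+8+13)/4 = 33/4.
E[X | stage 3] = (4+8+9)/3 = 7.
By the law of total expectation,
E[X] = (1/9)·(13) + (2/3)·(33/4) + (2/9)·(7) = 17/2.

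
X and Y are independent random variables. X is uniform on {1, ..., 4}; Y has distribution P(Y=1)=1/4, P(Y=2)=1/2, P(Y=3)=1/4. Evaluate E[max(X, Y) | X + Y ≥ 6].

P(X + Y ≥ 6) = 1/4.
Summing max(X,Y)·P(x,y) over outcomes with X + Y ≥ 6 gives 15/16.
E[max(X, Y) | X + Y ≥ 6] = (15/16) / (1/4) = 15/4.

15/4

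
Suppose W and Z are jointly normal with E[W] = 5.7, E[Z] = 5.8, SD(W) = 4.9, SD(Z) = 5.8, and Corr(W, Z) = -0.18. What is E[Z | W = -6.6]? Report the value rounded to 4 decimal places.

8.4207

For a bivariate normal, E[Z | W=x] = μ_Z + ρ·(σ_Z/σ_W)·(x − μ_W).
E[Z | W=-6.6] = 5.8 + (-0.18)·(5.8/4.9)·(-6.6 − (5.7)) = 5.8 + (-0.213061)·(-12.3) = 8.4207.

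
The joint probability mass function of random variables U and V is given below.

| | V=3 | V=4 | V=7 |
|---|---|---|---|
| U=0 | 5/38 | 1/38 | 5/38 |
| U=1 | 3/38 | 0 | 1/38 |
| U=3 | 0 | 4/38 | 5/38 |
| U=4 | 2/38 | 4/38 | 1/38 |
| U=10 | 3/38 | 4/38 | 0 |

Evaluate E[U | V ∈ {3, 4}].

109/26

P(V ∈ {3, 4}) = 13/19.
Σ U·P over the event = 0·(5/38) + 0·(1/38) + 1·(3/38) + 3·(4/38) + 4·(2/38) + 4·(4/38) + 10·(3/38) + 10·(4/38) = 109/38.
E[U | V ∈ {3, 4}] = (109/38) / (13/19) = 109/26.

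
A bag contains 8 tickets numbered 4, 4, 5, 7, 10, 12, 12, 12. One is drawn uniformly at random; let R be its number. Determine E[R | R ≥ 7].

P(R ≥ 7) = 5/8.
Σ over the event: 7·1/8 + 10·1/8 + 12·3/8 = 53/8.
E[R | R ≥ 7] = (53/8) / (5/8) = 53/5.

53/5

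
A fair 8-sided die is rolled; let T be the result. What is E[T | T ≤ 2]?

Given T ≤ 2, T is equally likely to be any of {1, 2}.
E[T | T ≤ 2] = (1 + 2) / 2 = 3/2.

3/2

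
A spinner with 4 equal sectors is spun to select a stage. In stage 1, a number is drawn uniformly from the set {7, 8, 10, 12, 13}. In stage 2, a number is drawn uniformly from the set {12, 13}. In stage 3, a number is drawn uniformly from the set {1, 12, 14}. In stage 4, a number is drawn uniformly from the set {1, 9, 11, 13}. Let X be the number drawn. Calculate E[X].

E[X | stage 1] = (7+8+10+12+13)/5 = 10.
E[X | stage 2] = (12+13)/2 = 25/2.
E[X | stage 3] = (1+12+14)/3 = 9.
E[X | stage 4] = (1+9+11+13)/4 = 17/2.
By the law of total expectation,
E[X] = (1/4)·(10) + (1/4)·(25/2) + (1/4)·(9) + (1/4)·(17/2) = 10.

10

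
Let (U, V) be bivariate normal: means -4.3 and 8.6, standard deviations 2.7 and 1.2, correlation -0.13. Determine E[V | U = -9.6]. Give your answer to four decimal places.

E[V | U=x] = μ_V + ρ(σ_V/σ_U)(x − μ_U) for jointly normal variables.
E[V | U=-9.6] = 8.6 + (-0.13)·(1.2/2.7)·(-9.6 − (-4.3)) = 8.6 + (-0.057778)·(-5.3) = 8.9062.

8.9062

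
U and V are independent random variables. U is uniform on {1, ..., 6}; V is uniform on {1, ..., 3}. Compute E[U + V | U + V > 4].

P(U + V > 4) = 2/3.
Summing (U+V)·P(x,y) over outcomes with U + V > 4 gives 79/18.
E[U + V | U + V > 4] = (79/18) / (2/3) = 79/12.

79/12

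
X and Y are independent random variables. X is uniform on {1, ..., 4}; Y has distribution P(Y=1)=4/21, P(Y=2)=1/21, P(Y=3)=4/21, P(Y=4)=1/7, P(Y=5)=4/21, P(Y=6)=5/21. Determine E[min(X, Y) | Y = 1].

P(Y = 1) = 4/21.
Summing min(X,Y)·P(x,y) over outcomes with Y = 1 gives 4/21.
E[min(X, Y) | Y = 1] = (4/21) / (4/21) = 1.

1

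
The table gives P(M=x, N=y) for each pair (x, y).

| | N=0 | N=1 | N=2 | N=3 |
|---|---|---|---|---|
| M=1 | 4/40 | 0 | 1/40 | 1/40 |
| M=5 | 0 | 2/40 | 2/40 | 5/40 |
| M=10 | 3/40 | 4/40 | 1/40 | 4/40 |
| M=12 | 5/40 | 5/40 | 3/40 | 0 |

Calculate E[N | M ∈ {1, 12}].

16/19

P(M ∈ {1, 12}) = 19/40.
Σ N·P over the event = 0·(4/40) + 2·(1/40) + 3·(1/40) + 0·(5/40) + 1·(5/40) + 2·(3/40) = 2/5.
E[N | M ∈ {1, 12}] = (2/5) / (19/40) = 16/19.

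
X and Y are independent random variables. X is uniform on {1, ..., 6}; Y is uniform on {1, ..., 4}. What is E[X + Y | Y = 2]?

Outcomes with Y = 2: (1,2), (2,2), (3,2), (4,2), (5,2), (6,2), each with probability 1/24.
E[X + Y | Y = 2] = (3 + 4 + 5 + 6 + 7 + 8) / 6 = 11/2.

11/2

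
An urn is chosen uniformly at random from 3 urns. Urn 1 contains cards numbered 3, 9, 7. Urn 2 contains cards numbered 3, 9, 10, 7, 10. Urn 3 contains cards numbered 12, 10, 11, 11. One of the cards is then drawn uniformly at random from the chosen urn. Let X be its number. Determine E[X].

377/45

E[X | urn 1] = (3+9+7)/3 = 19/3.
E[X | urn 2] = (3+9+10+7+10)/5 = 39/5.
E[X | urn 3] = (12+10+11+11)/4 = 11.
E[X] = (1/3)·(19/3) + (1/3)·(39/5) + (1/3)·(11) = 377/45.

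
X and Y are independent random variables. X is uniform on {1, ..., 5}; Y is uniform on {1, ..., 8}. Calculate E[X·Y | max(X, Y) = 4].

64/7

P(max(X, Y) = 4) = 7/40.
Summing XY·P(x,y) over outcomes with max(X, Y) = 4 gives 8/5.
E[X·Y | max(X, Y) = 4] = (8/5) / (7/40) = 64/7.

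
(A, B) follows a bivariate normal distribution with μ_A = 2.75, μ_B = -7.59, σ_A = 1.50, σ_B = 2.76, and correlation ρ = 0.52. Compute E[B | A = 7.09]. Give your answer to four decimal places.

-3.4375

E[B | A=x] = μ_B + ρ(σ_B/σ_A)(x − μ_A) for jointly normal variables.
E[B | A=7.09] = -7.59 + (0.52)·(2.76/1.50)·(7.09 − (2.75)) = -7.59 + (0.9568)·(4.34) = -3.4375.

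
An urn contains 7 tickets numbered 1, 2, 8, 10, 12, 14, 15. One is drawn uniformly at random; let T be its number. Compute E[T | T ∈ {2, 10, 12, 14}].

P(T ∈ {2, 10, 12, 14}) = 4/7.
Σ over the event: 2·1/7 + 10·1/7 + 12·1/7 + 14·1/7 = 38/7.
E[T | T ∈ {2, 10, 12, 14}] = (38/7) / (4/7) = 19/2.

19/2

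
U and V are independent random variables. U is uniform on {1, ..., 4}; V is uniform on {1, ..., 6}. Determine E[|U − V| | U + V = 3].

1

Outcomes with U + V = 3: (1,2), (2,1), each with probability 1/24.
E[|U − V| | U + V = 3] = (1 + 1) / 2 = 1.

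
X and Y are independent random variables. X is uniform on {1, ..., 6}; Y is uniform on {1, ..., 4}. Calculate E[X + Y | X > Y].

P(X > Y) = 7/12.
Summing (X+Y)·P(x,y) over outcomes with X > Y gives 47/12.
E[X + Y | X > Y] = (47/12) / (7/12) = 47/7.

47/7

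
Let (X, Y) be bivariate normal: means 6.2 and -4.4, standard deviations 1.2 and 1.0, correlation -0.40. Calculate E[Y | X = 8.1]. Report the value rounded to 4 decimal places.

-5.0333

E[Y | X=x] = μ_Y + ρ(σ_Y/σ_X)(x − μ_X) for jointly normal variables.
E[Y | X=8.1] = -4.4 + (-0.40)·(1.0/1.2)·(8.1 − (6.2)) = -4.4 + (-0.33333)·(1.9) = -5.0333.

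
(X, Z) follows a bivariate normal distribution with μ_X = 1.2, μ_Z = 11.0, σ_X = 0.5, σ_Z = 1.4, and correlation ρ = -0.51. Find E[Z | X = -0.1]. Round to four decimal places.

For a bivariate normal, E[Z | X=x] = μ_Z + ρ·(σ_Z/σ_X)·(x − μ_X).
E[Z | X=-0.1] = 11.0 + (-0.51)·(1.4/0.5)·(-0.1 − (1.2)) = 11.0 + (-1.428)·(-1.3) = 12.8564.

12.8564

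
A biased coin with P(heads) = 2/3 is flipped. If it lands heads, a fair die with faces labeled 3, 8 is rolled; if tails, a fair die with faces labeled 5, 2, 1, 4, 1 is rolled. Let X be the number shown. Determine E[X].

E[X | heads] = (3+8)/2 = 11/2.
E[X | tails] = (5+2+1+4+1)/5 = 13/5.
E[X] = (2/3)·(11/2) + (1/3)·(13/5) = 68/15.

68/15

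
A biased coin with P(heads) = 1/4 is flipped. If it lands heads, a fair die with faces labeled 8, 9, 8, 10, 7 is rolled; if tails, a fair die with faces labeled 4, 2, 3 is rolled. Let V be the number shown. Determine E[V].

87/20

E[V | heads] = (8+9+8+10+7)/5 = 42/5.
E[V | tails] = (4+2+3)/3 = 3.
By the law of total expectation,
E[V] = (1/4)·(42/5) + (3/4)·(3) = 87/20.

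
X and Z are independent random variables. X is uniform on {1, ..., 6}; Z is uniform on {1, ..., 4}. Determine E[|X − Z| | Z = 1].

5/2

P(Z = 1) = 1/4.
Summing |X−Z|·P(x,y) over outcomes with Z = 1 gives 5/8.
E[|X − Z| | Z = 1] = (5/8) / (1/4) = 5/2.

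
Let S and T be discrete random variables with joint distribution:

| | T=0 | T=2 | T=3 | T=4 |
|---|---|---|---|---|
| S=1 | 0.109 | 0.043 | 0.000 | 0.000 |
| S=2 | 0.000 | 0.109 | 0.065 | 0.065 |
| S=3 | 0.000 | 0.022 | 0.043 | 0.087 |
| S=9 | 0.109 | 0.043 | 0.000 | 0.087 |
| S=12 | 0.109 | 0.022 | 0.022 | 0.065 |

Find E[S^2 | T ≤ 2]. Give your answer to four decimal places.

56.4700

P(T ≤ 2) = 0.566.
Σ S^2·P over the event = 1·(0.109) + 1·(0.043) + 4·(0.109) + 9·(0.022) + 81·(0.109) + 81·(0.043) + 144·(0.109) + 144·(0.022) = 31.962.
E[S^2 | T ≤ 2] = (31.962) / (0.566) = 56.4700.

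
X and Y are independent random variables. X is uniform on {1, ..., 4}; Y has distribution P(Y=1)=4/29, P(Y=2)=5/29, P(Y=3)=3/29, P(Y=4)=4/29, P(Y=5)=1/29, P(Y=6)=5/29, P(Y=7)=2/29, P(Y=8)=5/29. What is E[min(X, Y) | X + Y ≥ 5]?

218/91

P(X + Y ≥ 5) = 91/116.
Summing min(X,Y)·P(x,y) over outcomes with X + Y ≥ 5 gives 109/58.
E[min(X, Y) | X + Y ≥ 5] = (109/58) / (91/116) = 218/91.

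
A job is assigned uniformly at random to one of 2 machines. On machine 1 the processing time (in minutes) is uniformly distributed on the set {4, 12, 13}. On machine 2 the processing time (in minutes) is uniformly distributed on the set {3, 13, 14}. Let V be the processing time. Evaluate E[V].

E[V | machine 1] = (4+12+13)/3 = 29/3.
E[V | machine 2] = (3+13+14)/3 = 10.
E[V] = (1/2)·(29/3) + (1/2)·(10) = 59/6.

59/6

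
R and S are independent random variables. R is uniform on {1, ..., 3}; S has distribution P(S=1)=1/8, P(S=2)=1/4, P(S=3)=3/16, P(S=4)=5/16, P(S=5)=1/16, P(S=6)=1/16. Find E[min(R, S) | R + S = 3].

1

P(R + S = 3) = 1/8.
Summing min(R,S)·P(x,y) over outcomes with R + S = 3 gives 1/8.
E[min(R, S) | R + S = 3] = (1/8) / (1/8) = 1.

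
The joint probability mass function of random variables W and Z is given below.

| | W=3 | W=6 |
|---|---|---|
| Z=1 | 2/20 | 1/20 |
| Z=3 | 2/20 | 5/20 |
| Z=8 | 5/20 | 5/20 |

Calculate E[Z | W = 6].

P(W = 6) = 11/20.
Σ Z·P over the event = 1·(1/20) + 3·(5/20) + 8·(5/20) = 14/5.
E[Z | W = 6] = (14/5) / (11/20) = 56/11.

56/11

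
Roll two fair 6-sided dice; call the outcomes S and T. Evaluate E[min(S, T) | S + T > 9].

29/6

Outcomes with S + T > 9: (4,6), (5,5), (5,6), (6,4), (6,5), (6,6), each with probability 1/36.
E[min(S, T) | S + T > 9] = (4 + 5 + 5 + 4 + 5 + 6) / 6 = 29/6.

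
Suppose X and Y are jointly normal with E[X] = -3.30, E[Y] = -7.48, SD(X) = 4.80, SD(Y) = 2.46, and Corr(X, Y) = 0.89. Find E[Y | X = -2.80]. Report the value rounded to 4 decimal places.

E[Y | X=x] = μ_Y + ρ(σ_Y/σ_X)(x − μ_X) for jointly normal variables.
E[Y | X=-2.80] = -7.48 + (0.89)·(2.46/4.80)·(-2.80 − (-3.30)) = -7.48 + (0.45613)·(0.5) = -7.2519.

-7.2519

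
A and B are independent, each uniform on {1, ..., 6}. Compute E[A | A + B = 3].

Outcomes with A + B = 3: (1,2), (2,1), each with probability 1/36.
E[A | A + B = 3] = (1 + 2) / 2 = 3/2.

3/2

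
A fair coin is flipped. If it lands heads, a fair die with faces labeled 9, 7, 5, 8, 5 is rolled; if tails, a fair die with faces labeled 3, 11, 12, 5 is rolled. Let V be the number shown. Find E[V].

E[V | heads] = (9+7+5+8+5)/5 = 34/5.
E[V | tails] = (3+11+12+5)/4 = 31/4.
By the law of total expectation,
E[V] = (1/2)·(34/5) + (1/2)·(31/4) = 291/40.

291/40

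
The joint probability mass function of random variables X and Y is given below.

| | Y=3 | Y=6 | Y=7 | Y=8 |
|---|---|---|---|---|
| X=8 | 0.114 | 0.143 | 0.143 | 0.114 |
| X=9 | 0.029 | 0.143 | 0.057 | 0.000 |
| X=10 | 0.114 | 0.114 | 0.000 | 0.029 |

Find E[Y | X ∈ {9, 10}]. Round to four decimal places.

P(X ∈ {9, 10}) = 0.486.
Σ Y·P over the event = 3·(0.029) + 6·(0.143) + 7·(0.057) + 3·(0.114) + 6·(0.114) + 8·(0.029) = 2.602.
E[Y | X ∈ {9, 10}] = (2.602) / (0.486) = 5.3539.

5.3539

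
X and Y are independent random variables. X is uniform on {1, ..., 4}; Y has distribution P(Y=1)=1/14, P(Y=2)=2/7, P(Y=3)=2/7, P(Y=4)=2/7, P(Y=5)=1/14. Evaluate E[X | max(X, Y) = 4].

P(max(X, Y) = 4) = 25/56.
Summing X·P(x,y) over outcomes with max(X, Y) = 4 gives 19/14.
E[X | max(X, Y) = 4] = (19/14) / (25/56) = 76/25.

76/25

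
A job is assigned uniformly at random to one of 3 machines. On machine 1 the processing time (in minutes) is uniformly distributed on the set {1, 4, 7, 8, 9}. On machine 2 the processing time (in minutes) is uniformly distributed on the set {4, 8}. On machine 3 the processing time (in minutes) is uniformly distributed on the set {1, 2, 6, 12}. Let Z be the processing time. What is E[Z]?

E[Z | machine 1] = (1+4+7+8+9)/5 = 29/5.
E[Z | machine 2] = (4+8)/2 = 6.
E[Z | machine 3] = (1+2+6+12)/4 = 21/4.
By the law of total expectation,
E[Z] = (1/3)·(29/5) + (1/3)·(6) + (1/3)·(21/4) = 341/60.

341/60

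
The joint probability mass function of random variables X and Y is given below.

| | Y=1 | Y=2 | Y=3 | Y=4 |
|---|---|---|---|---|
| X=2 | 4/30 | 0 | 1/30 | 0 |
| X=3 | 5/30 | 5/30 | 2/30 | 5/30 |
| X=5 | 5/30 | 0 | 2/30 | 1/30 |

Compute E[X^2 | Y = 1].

93/7

P(Y = 1) = 7/15.
Σ X^2·P over the event = 4·(4/30) + 9·(5/30) + 25·(5/30) = 31/5.
E[X^2 | Y = 1] = (31/5) / (7/15) = 93/7.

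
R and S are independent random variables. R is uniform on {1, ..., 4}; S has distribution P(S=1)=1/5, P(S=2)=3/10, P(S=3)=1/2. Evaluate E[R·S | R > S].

P(R > S) = 17/40.
Summing RS·P(x,y) over outcomes with R > S gives 3.
E[R·S | R > S] = (3) / (17/40) = 120/17.

120/17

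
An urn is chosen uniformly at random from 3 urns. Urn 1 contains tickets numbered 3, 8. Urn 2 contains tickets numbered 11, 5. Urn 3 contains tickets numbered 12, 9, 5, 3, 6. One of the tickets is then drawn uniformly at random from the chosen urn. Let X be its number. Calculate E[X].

E[X | urn 1] = (3+8)/2 = 11/2.
E[X | urn 2] = (11+5)/2 = 8.
E[X | urn 3] = (12+9+5+3+6)/5 = 7.
E[X] = (1/3)·(11/2) + (1/3)·(8) + (1/3)·(7) = 41/6.

41/6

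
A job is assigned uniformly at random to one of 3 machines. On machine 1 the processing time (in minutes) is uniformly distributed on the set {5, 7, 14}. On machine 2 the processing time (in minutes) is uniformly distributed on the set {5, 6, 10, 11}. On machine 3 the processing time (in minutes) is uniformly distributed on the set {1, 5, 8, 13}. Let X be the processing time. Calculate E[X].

281/36

E[X | machine 1] = (5+7+14)/3 = 26/3.
E[X | machine 2] = (5+6+10+11)/4 = 8.
E[X | machine 3] = (1+5+8+13)/4 = 27/4.
By the law of total expectation,
E[X] = (1/3)·(26/3) + (1/3)·(8) + (1/3)·(27/4) = 281/36.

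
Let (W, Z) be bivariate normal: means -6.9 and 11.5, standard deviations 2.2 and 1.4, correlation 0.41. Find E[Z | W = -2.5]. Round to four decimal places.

E[Z | W=x] = μ_Z + ρ(σ_Z/σ_W)(x − μ_W) for jointly normal variables.
E[Z | W=-2.5] = 11.5 + (0.41)·(1.4/2.2)·(-2.5 − (-6.9)) = 11.5 + (0.26091)·(4.4) = 12.6480.

12.6480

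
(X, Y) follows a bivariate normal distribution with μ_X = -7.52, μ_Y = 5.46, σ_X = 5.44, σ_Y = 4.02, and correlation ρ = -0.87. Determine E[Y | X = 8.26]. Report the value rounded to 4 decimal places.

For a bivariate normal, E[Y | X=x] = μ_Y + ρ·(σ_Y/σ_X)·(x − μ_X).
E[Y | X=8.26] = 5.46 + (-0.87)·(4.02/5.44)·(8.26 − (-7.52)) = 5.46 + (-0.6429)·(15.78) = -4.6850.

-4.6850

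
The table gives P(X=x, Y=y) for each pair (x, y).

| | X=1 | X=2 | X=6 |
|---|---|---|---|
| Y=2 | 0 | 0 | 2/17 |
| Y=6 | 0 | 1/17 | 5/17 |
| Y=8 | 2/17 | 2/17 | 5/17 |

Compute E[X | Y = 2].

P(Y = 2) = 2/17.
Σ X·P over the event = 6·(2/17) = 12/17.
E[X | Y = 2] = (12/17) / (2/17) = 6.

6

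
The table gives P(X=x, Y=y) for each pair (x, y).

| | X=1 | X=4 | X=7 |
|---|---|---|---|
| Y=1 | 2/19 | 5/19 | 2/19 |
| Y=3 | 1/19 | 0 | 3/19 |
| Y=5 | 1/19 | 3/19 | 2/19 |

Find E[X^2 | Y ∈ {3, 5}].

59/2

P(Y ∈ {3, 5}) = 10/19.
Σ X^2·P over the event = 1·(1/19) + 1·(1/19) + 16·(3/19) + 49·(3/19) + 49·(2/19) = 295/19.
E[X^2 | Y ∈ {3, 5}] = (295/19) / (10/19) = 59/2.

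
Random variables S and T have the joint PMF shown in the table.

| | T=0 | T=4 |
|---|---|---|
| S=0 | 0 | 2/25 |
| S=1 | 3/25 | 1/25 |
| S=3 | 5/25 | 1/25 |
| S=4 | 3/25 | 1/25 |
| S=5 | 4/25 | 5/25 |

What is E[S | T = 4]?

P(T = 4) = 2/5.
Summing S·P(S=x,T=y) over the conditioning event gives 33/25.
E[S | T = 4] = (33/25) / (2/5) = 33/10.

33/10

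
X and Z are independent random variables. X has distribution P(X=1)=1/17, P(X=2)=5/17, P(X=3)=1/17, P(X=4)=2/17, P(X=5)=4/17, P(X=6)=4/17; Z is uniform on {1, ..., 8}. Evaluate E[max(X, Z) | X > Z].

P(X > Z) = 49/136.
Summing max(X,Z)·P(x,y) over outcomes with X > Z gives 30/17.
E[max(X, Z) | X > Z] = (30/17) / (49/136) = 240/49.

240/49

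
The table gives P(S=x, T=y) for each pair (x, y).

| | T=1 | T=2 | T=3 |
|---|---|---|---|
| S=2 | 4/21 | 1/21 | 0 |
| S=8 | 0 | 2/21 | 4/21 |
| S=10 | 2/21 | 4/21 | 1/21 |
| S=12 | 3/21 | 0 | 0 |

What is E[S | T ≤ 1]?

P(T ≤ 1) = 3/7.
Σ S·P over the event = 2·(4/21) + 10·(2/21) + 12·(3/21) = 64/21.
E[S | T ≤ 1] = (64/21) / (3/7) = 64/9.

64/9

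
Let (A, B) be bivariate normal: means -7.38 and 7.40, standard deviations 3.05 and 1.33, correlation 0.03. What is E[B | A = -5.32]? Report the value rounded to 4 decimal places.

7.4269

The regression of B on A has slope ρ·σ_B/σ_A and passes through (μ_A, μ_B).
E[B | A=-5.32] = 7.40 + (0.03)·(1.33/3.05)·(-5.32 − (-7.38)) = 7.40 + (0.013082)·(2.06) = 7.4269.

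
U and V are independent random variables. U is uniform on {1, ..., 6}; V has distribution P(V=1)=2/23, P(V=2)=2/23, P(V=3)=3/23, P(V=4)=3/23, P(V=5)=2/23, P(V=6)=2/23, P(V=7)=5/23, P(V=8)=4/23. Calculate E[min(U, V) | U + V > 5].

P(U + V > 5) = 5/6.
Summing min(U,V)·P(x,y) over outcomes with U + V > 5 gives 187/69.
E[min(U, V) | U + V > 5] = (187/69) / (5/6) = 374/115.

374/115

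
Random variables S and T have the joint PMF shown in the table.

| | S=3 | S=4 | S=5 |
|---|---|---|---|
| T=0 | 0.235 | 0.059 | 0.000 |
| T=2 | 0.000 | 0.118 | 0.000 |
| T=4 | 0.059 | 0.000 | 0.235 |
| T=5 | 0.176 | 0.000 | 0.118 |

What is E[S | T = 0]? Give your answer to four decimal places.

P(T = 0) = 0.294.
Σ S·P over the event = 3·(0.235) + 4·(0.059) = 0.941.
E[S | T = 0] = (0.941) / (0.294) = 3.2007.

3.2007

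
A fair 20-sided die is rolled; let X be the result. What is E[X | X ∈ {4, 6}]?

P(X ∈ {4, 6}) = 1/10.
Σ over the event: 4·1/20 + 6·1/20 = 1/2.
E[X | X ∈ {4, 6}] = (1/2) / (1/10) = 5.

5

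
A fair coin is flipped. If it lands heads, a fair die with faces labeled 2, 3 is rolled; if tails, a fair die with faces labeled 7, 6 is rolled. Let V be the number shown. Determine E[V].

9/2

E[V | heads] = (2+3)/2 = 5/2.
E[V | tails] = (7+6)/2 = 13/2.
By the law of total expectation,
E[V] = (1/2)·(5/2) + (1/2)·(13/2) = 9/2.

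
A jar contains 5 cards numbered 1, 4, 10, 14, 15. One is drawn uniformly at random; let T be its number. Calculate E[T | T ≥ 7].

13

P(T ≥ 7) = 3/5.
Σ over the event: 10·1/5 + 14·1/5 + 15·1/5 = 39/5.
E[T | T ≥ 7] = (39/5) / (3/5) = 13.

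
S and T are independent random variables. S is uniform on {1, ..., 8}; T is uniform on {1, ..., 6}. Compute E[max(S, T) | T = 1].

P(T = 1) = 1/6.
Summing max(S,T)·P(x,y) over outcomes with T = 1 gives 3/4.
E[max(S, T) | T = 1] = (3/4) / (1/6) = 9/2.

9/2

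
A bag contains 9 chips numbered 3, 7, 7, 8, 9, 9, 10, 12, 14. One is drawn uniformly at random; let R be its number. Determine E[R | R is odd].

P(R is odd) = 5/9.
Σ over the event: 3·1/9 + 7·2/9 + 9·2/9 = 35/9.
E[R | R is odd] = (35/9) / (5/9) = 7.

7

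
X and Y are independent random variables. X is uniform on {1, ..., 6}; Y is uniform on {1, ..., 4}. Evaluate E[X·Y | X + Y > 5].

P(X + Y > 5) = 7/12.
Summing XY·P(x,y) over outcomes with X + Y > 5 gives 175/24.
E[X·Y | X + Y > 5] = (175/24) / (7/12) = 25/2.

25/2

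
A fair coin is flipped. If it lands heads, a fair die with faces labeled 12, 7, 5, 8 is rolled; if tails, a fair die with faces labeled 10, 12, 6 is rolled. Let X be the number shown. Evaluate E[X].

26/3

E[X | heads] = (12+7+5+8)/4 = 8.
E[X | tails] = (10+12+6)/3 = 28/3.
E[X] = (1/2)·(8) + (1/2)·(28/3) = 26/3.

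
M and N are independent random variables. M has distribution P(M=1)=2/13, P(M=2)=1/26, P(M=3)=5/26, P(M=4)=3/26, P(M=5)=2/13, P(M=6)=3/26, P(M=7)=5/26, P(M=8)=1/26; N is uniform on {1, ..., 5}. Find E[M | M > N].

151/27

P(M > N) = 81/130.
Summing M·P(x,y) over outcomes with M > N gives 453/130.
E[M | M > N] = (453/130) / (81/130) = 151/27.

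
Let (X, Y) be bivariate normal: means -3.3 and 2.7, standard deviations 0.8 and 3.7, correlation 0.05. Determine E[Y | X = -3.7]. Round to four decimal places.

2.6075

For a bivariate normal, E[Y | X=x] = μ_Y + ρ·(σ_Y/σ_X)·(x − μ_X).
E[Y | X=-3.7] = 2.7 + (0.05)·(3.7/0.8)·(-3.7 − (-3.3)) = 2.7 + (0.23125)·(-0.4) = 2.6075.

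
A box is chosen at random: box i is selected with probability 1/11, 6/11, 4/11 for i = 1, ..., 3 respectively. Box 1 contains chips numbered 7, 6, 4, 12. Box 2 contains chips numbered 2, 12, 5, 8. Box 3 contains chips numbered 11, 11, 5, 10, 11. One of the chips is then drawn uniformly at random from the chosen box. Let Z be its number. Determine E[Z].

E[Z | box 1] = (7+6+4+12)/4 = 29/4.
E[Z | box 2] = (2+12+5+8)/4 = 27/4.
E[Z | box 3] = (11+11+5+10+11)/5 = 48/5.
E[Z] = (1/11)·(29/4) + (6/11)·(27/4) + (4/11)·(48/5) = 1723/220.

1723/220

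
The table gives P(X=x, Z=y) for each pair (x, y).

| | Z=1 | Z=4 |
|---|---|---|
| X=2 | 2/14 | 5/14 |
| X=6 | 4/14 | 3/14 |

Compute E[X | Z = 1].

14/3

P(Z = 1) = 3/7.
Σ X·P over the event = 2·(2/14) + 6·(4/14) = 2.
E[X | Z = 1] = (2) / (3/7) = 14/3.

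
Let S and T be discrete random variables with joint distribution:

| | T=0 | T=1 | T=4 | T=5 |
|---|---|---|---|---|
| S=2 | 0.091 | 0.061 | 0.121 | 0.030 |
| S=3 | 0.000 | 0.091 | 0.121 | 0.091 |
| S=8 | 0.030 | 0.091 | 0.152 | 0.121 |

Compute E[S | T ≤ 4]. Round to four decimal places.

4.4406

P(T ≤ 4) = 0.758.
Summing S·P(S=x,T=y) over the conditioning event gives 3.366.
E[S | T ≤ 4] = (3.366) / (0.758) = 4.4406.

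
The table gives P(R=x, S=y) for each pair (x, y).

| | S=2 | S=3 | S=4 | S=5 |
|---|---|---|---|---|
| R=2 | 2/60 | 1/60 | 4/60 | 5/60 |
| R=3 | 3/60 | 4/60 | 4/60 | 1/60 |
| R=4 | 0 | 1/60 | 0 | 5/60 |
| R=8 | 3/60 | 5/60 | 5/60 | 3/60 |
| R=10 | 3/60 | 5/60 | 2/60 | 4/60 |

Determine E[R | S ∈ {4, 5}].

P(S ∈ {4, 5}) = 11/20.
Summing R·P(R=x,S=y) over the conditioning event gives 59/20.
E[R | S ∈ {4, 5}] = (59/20) / (11/20) = 59/11.

59/11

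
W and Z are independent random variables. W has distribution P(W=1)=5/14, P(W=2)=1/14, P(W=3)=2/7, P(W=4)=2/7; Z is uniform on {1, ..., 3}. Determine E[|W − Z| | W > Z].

P(W > Z) = 1/2.
Summing |W−Z|·P(x,y) over outcomes with W > Z gives 37/42.
E[|W − Z| | W > Z] = (37/42) / (1/2) = 37/21.

37/21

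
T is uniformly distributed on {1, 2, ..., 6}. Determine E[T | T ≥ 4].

Given T ≥ 4, T is equally likely to be any of {4, 5, 6}.
E[T | T ≥ 4] = (4 + 5 + 6) / 3 = 5.

5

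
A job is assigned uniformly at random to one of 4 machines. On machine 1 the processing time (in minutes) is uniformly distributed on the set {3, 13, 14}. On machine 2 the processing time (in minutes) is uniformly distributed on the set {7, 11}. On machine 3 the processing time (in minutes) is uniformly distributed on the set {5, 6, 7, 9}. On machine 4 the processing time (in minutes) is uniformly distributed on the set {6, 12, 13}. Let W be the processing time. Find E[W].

E[W | machine 1] = (3+13+14)/3 = 10.
E[W | machine 2] = (7+11)/2 = 9.
E[W | machine 3] = (5+6+7+9)/4 = 27/4.
E[W | machine 4] = (6+12+13)/3 = 31/3.
E[W] = (1/4)·(10) + (1/4)·(9) + (1/4)·(27/4) + (1/4)·(31/3) = 433/48.

433/48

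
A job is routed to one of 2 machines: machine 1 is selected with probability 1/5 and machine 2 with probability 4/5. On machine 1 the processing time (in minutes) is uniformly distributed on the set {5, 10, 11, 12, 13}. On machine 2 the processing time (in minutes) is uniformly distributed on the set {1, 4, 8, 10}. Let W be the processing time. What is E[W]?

E[W | machine 1] = (5+10+11+12+13)/5 = 51/5.
E[W | machine 2] = (1+4+8+10)/4 = 23/4.
By the law of total expectation,
E[W] = (1/5)·(51/5) + (4/5)·(23/4) = 166/25.

166/25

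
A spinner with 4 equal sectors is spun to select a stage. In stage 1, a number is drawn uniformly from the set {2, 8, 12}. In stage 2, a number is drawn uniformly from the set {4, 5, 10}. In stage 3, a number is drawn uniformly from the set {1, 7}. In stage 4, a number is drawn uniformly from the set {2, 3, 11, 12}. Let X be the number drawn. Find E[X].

E[X | stage 1] = (2+8+12)/3 = 22/3.
E[X | stage 2] = (4+5+10)/3 = 19/3.
E[X | stage 3] = (1+7)/2 = 4.
E[X | stage 4] = (2+3+11+12)/4 = 7.
E[X] = (1/4)·(22/3) + (1/4)·(19/3) + (1/4)·(4) + (1/4)·(7) = 37/6.

37/6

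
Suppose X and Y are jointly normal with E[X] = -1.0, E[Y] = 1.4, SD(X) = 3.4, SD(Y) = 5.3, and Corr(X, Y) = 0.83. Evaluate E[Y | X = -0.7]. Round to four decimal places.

For a bivariate normal, E[Y | X=x] = μ_Y + ρ·(σ_Y/σ_X)·(x − μ_X).
E[Y | X=-0.7] = 1.4 + (0.83)·(5.3/3.4)·(-0.7 − (-1.0)) = 1.4 + (1.2938)·(0.3) = 1.7881.

1.7881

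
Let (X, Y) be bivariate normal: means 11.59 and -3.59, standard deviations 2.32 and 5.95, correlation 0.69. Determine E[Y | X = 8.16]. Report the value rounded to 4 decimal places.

-9.6598

The regression of Y on X has slope ρ·σ_Y/σ_X and passes through (μ_X, μ_Y).
E[Y | X=8.16] = -3.59 + (0.69)·(5.95/2.32)·(8.16 − (11.59)) = -3.59 + (1.76961)·(-3.43) = -9.6598.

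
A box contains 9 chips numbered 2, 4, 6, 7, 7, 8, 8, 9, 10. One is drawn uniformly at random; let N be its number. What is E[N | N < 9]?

P(N < 9) = 7/9.
Σ over the event: 2·1/9 + 4·1/9 + 6·1/9 + 7·2/9 + 8·2/9 = 14/3.
E[N | N < 9] = (14/3) / (7/9) = 6.

6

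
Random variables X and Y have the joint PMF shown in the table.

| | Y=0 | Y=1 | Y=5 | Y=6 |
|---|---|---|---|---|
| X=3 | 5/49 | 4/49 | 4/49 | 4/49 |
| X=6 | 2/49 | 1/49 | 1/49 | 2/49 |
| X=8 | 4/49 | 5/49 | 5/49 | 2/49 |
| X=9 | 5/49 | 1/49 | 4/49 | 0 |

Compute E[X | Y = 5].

47/7

P(Y = 5) = 2/7.
Σ X·P over the event = 3·(4/49) + 6·(1/49) + 8·(5/49) + 9·(4/49) = 94/49.
E[X | Y = 5] = (94/49) / (2/7) = 47/7.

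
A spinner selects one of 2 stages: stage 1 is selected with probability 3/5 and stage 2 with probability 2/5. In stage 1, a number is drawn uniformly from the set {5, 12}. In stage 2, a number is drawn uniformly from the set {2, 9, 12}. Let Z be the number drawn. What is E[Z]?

49/6

E[Z | stage 1] = (5+12)/2 = 17/2.
E[Z | stage 2] = (2+9+12)/3 = 23/3.
E[Z] = (3/5)·(17/2) + (2/5)·(23/3) = 49/6.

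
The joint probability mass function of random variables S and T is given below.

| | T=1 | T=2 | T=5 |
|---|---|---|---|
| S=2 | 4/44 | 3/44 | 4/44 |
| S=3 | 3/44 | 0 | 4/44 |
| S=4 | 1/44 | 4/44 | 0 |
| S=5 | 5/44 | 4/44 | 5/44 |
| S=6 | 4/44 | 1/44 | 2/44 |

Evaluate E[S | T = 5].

19/5

P(T = 5) = 15/44.
Σ S·P over the event = 2·(4/44) + 3·(4/44) + 5·(5/44) + 6·(2/44) = 57/44.
E[S | T = 5] = (57/44) / (15/44) = 19/5.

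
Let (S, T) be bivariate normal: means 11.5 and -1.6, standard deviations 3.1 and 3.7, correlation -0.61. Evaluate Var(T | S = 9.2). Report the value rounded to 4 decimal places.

8.5960

Var(T | S=x) = (1 − ρ²)·σ_T².
Var(T | S=9.2) = (3.7)²·(1 − (-0.61)²) = 13.69·0.6279 = 8.5960.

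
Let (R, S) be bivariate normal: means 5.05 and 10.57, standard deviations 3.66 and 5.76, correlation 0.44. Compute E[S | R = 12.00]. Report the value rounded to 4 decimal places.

E[S | R=x] = μ_S + ρ(σ_S/σ_R)(x − μ_R) for jointly normal variables.
E[S | R=12.00] = 10.57 + (0.44)·(5.76/3.66)·(12.00 − (5.05)) = 10.57 + (0.69246)·(6.95) = 15.3826.

15.3826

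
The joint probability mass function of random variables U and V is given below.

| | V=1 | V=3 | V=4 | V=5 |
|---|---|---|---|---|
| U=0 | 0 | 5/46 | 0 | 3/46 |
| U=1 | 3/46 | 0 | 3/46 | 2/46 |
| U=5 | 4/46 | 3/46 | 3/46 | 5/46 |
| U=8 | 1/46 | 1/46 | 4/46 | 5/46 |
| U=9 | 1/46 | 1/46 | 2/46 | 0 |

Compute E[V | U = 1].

P(U = 1) = 4/23.
Σ V·P over the event = 1·(3/46) + 4·(3/46) + 5·(2/46) = 25/46.
E[V | U = 1] = (25/46) / (4/23) = 25/8.

25/8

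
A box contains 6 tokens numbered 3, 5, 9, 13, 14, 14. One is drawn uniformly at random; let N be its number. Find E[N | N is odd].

15/2

P(N is odd) = 2/3.
Σ over the event: 3·1/6 + 5·1/6 + 9·1/6 + 13·1/6 = 5.
E[N | N is odd] = (5) / (2/3) = 15/2.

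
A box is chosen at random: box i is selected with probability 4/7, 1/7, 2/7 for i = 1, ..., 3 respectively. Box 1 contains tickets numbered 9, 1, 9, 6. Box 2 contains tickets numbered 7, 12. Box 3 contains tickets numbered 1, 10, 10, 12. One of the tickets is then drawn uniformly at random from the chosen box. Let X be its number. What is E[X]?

E[X | box 1] = (9+1+9+6)/4 = 25/4.
E[X | box 2] = (7+12)/2 = 19/2.
E[X | box 3] = (1+10+10+12)/4 = 33/4.
E[X] = (4/7)·(25/4) + (1/7)·(19/2) + (2/7)·(33/4) = 51/7.

51/7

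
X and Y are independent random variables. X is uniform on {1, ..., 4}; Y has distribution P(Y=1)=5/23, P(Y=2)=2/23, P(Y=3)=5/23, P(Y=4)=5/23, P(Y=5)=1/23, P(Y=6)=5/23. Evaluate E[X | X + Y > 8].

39/11

P(X + Y > 8) = 11/92.
Summing X·P(x,y) over outcomes with X + Y > 8 gives 39/92.
E[X | X + Y > 8] = (39/92) / (11/92) = 39/11.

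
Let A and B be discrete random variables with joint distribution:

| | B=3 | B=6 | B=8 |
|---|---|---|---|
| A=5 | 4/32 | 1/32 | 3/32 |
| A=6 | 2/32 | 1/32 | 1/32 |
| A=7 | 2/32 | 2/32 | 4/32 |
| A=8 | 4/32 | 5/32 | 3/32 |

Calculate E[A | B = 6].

P(B = 6) = 9/32.
Σ A·P over the event = 5·(1/32) + 6·(1/32) + 7·(2/32) + 8·(5/32) = 65/32.
E[A | B = 6] = (65/32) / (9/32) = 65/9.

65/9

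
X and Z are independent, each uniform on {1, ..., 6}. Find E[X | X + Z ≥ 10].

Outcomes with X + Z ≥ 10: (4,6), (5,5), (5,6), (6,4), (6,5), (6,6), each with probability 1/36.
E[X | X + Z ≥ 10] = (4 + 5 + 5 + 6 + 6 + 6) / 6 = 16/3.

16/3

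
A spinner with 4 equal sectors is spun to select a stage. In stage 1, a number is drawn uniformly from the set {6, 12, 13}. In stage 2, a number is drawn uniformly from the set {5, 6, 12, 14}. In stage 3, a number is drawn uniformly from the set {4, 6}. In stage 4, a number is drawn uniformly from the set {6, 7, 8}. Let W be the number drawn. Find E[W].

379/48

E[W | stage 1] = (6+12+13)/3 = 31/3.
E[W | stage 2] = (5+6+12+14)/4 = 37/4.
E[W | stage 3] = (4+6)/2 = 5.
E[W | stage 4] = (6+7+8)/3 = 7.
E[W] = (1/4)·(31/3) + (1/4)·(37/4) + (1/4)·(5) + (1/4)·(7) = 379/48.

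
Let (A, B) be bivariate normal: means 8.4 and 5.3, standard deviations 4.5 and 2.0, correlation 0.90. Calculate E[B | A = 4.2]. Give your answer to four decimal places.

For a bivariate normal, E[B | A=x] = μ_B + ρ·(σ_B/σ_A)·(x − μ_A).
E[B | A=4.2] = 5.3 + (0.90)·(2.0/4.5)·(4.2 − (8.4)) = 5.3 + (0.4)·(-4.2) = 3.6200.

3.6200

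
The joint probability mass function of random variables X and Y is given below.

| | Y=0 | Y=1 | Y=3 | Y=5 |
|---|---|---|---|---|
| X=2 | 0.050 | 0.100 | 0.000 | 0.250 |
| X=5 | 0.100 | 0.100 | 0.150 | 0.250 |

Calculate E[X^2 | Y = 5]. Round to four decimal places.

14.5000

P(Y = 5) = 0.500.
Summing X^2·P(X=x,Y=y) over the conditioning event gives 7.250.
E[X^2 | Y = 5] = (7.250) / (0.500) = 14.5000.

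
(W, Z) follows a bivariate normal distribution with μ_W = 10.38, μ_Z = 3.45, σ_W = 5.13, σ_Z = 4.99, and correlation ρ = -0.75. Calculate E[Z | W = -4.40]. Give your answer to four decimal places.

For a bivariate normal, E[Z | W=x] = μ_Z + ρ·(σ_Z/σ_W)·(x − μ_W).
E[Z | W=-4.40] = 3.45 + (-0.75)·(4.99/5.13)·(-4.40 − (10.38)) = 3.45 + (-0.72953)·(-14.78) = 14.2325.

14.2325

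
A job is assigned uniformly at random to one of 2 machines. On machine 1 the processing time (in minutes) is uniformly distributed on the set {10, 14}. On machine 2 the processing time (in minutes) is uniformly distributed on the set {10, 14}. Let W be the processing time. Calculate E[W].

E[W | machine 1] = (10+14)/2 = 12.
E[W | machine 2] = (10+14)/2 = 12.
E[W] = (1/2)·(12) + (1/2)·(12) = 12.

12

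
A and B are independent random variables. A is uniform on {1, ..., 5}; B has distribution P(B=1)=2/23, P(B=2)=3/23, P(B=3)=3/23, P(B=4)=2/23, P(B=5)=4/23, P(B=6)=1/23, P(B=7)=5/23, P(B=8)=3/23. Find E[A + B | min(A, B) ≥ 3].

P(min(A, B) ≥ 3) = 54/115.
Summing (A+B)·P(x,y) over outcomes with min(A, B) ≥ 3 gives 522/115.
E[A + B | min(A, B) ≥ 3] = (522/115) / (54/115) = 29/3.

29/3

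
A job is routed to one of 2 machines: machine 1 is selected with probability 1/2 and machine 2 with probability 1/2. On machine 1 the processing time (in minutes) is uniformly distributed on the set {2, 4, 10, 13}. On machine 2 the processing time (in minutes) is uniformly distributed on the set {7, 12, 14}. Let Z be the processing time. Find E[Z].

E[Z | machine 1] = (2+4+10+13)/4 = 29/4.
E[Z | machine 2] = (7+12+14)/3 = 11.
By the law of total expectation,
E[Z] = (1/2)·(29/4) + (1/2)·(11) = 73/8.

73/8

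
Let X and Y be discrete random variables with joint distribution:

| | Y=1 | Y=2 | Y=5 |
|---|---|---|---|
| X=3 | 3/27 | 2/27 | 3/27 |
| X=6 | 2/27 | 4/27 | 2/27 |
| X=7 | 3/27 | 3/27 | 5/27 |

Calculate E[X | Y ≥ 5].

28/5

P(Y ≥ 5) = 10/27.
Summing X·P(X=x,Y=y) over the conditioning event gives 56/27.
E[X | Y ≥ 5] = (56/27) / (10/27) = 28/5.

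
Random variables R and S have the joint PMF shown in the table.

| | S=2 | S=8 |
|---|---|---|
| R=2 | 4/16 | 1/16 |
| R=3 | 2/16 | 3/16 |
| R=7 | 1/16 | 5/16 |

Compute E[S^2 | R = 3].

P(R = 3) = 5/16.
Σ S^2·P over the event = 4·(2/16) + 64·(3/16) = 25/2.
E[S^2 | R = 3] = (25/2) / (5/16) = 40.

40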